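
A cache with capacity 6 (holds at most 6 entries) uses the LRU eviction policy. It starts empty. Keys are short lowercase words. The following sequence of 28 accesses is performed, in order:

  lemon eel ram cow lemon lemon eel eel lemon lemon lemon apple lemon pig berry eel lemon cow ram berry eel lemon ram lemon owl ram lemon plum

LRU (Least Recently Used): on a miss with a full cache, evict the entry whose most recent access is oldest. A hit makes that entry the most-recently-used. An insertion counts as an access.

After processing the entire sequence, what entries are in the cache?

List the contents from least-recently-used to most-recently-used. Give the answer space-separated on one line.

Answer: berry eel owl ram lemon plum

Derivation:
LRU simulation (capacity=6):
  1. access lemon: MISS. Cache (LRU->MRU): [lemon]
  2. access eel: MISS. Cache (LRU->MRU): [lemon eel]
  3. access ram: MISS. Cache (LRU->MRU): [lemon eel ram]
  4. access cow: MISS. Cache (LRU->MRU): [lemon eel ram cow]
  5. access lemon: HIT. Cache (LRU->MRU): [eel ram cow lemon]
  6. access lemon: HIT. Cache (LRU->MRU): [eel ram cow lemon]
  7. access eel: HIT. Cache (LRU->MRU): [ram cow lemon eel]
  8. access eel: HIT. Cache (LRU->MRU): [ram cow lemon eel]
  9. access lemon: HIT. Cache (LRU->MRU): [ram cow eel lemon]
  10. access lemon: HIT. Cache (LRU->MRU): [ram cow eel lemon]
  11. access lemon: HIT. Cache (LRU->MRU): [ram cow eel lemon]
  12. access apple: MISS. Cache (LRU->MRU): [ram cow eel lemon apple]
  13. access lemon: HIT. Cache (LRU->MRU): [ram cow eel apple lemon]
  14. access pig: MISS. Cache (LRU->MRU): [ram cow eel apple lemon pig]
  15. access berry: MISS, evict ram. Cache (LRU->MRU): [cow eel apple lemon pig berry]
  16. access eel: HIT. Cache (LRU->MRU): [cow apple lemon pig berry eel]
  17. access lemon: HIT. Cache (LRU->MRU): [cow apple pig berry eel lemon]
  18. access cow: HIT. Cache (LRU->MRU): [apple pig berry eel lemon cow]
  19. access ram: MISS, evict apple. Cache (LRU->MRU): [pig berry eel lemon cow ram]
  20. access berry: HIT. Cache (LRU->MRU): [pig eel lemon cow ram berry]
  21. access eel: HIT. Cache (LRU->MRU): [pig lemon cow ram berry eel]
  22. access lemon: HIT. Cache (LRU->MRU): [pig cow ram berry eel lemon]
  23. access ram: HIT. Cache (LRU->MRU): [pig cow berry eel lemon ram]
  24. access lemon: HIT. Cache (LRU->MRU): [pig cow berry eel ram lemon]
  25. access owl: MISS, evict pig. Cache (LRU->MRU): [cow berry eel ram lemon owl]
  26. access ram: HIT. Cache (LRU->MRU): [cow berry eel lemon owl ram]
  27. access lemon: HIT. Cache (LRU->MRU): [cow berry eel owl ram lemon]
  28. access plum: MISS, evict cow. Cache (LRU->MRU): [berry eel owl ram lemon plum]
Total: 18 hits, 10 misses, 4 evictions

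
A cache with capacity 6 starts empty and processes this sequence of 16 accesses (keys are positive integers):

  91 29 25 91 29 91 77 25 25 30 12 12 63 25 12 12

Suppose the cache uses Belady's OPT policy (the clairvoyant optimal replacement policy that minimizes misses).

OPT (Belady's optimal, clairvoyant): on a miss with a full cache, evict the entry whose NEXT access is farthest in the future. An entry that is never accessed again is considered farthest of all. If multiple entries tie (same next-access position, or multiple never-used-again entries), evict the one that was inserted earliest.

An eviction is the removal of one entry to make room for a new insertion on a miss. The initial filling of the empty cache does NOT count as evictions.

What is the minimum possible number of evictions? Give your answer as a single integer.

Answer: 1

Derivation:
OPT (Belady) simulation (capacity=6):
  1. access 91: MISS. Cache: [91]
  2. access 29: MISS. Cache: [91 29]
  3. access 25: MISS. Cache: [91 29 25]
  4. access 91: HIT. Next use of 91: step 6. Cache: [91 29 25]
  5. access 29: HIT. Next use of 29: never. Cache: [91 29 25]
  6. access 91: HIT. Next use of 91: never. Cache: [91 29 25]
  7. access 77: MISS. Cache: [91 29 25 77]
  8. access 25: HIT. Next use of 25: step 9. Cache: [91 29 25 77]
  9. access 25: HIT. Next use of 25: step 14. Cache: [91 29 25 77]
  10. access 30: MISS. Cache: [91 29 25 77 30]
  11. access 12: MISS. Cache: [91 29 25 77 30 12]
  12. access 12: HIT. Next use of 12: step 15. Cache: [91 29 25 77 30 12]
  13. access 63: MISS, evict 91 (next use: never). Cache: [29 25 77 30 12 63]
  14. access 25: HIT. Next use of 25: never. Cache: [29 25 77 30 12 63]
  15. access 12: HIT. Next use of 12: step 16. Cache: [29 25 77 30 12 63]
  16. access 12: HIT. Next use of 12: never. Cache: [29 25 77 30 12 63]
Total: 9 hits, 7 misses, 1 evictions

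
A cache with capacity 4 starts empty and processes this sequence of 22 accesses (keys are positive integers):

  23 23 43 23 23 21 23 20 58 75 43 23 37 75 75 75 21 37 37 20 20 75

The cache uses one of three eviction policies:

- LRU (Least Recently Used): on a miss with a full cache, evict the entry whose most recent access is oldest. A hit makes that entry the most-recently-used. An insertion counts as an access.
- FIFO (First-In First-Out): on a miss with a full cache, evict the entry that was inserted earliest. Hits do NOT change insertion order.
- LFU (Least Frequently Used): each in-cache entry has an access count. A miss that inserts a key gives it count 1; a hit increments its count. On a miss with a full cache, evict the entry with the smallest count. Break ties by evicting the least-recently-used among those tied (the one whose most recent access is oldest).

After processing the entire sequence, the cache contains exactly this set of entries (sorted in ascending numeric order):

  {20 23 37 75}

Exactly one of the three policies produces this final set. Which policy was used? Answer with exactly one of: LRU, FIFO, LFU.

Simulating under each policy and comparing final sets:
  LRU: final set = {20 21 37 75} -> differs
  FIFO: final set = {20 21 37 75} -> differs
  LFU: final set = {20 23 37 75} -> MATCHES target
Only LFU produces the target set.

Answer: LFU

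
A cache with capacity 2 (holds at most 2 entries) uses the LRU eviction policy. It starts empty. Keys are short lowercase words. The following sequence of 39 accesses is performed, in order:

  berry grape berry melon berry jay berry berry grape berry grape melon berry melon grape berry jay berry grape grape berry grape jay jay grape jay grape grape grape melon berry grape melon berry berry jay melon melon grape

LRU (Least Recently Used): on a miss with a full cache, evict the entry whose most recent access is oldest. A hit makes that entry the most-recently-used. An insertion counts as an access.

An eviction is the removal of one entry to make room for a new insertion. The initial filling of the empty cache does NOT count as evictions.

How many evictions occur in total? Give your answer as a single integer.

LRU simulation (capacity=2):
  1. access berry: MISS. Cache (LRU->MRU): [berry]
  2. access grape: MISS. Cache (LRU->MRU): [berry grape]
  3. access berry: HIT. Cache (LRU->MRU): [grape berry]
  4. access melon: MISS, evict grape. Cache (LRU->MRU): [berry melon]
  5. access berry: HIT. Cache (LRU->MRU): [melon berry]
  6. access jay: MISS, evict melon. Cache (LRU->MRU): [berry jay]
  7. access berry: HIT. Cache (LRU->MRU): [jay berry]
  8. access berry: HIT. Cache (LRU->MRU): [jay berry]
  9. access grape: MISS, evict jay. Cache (LRU->MRU): [berry grape]
  10. access berry: HIT. Cache (LRU->MRU): [grape berry]
  11. access grape: HIT. Cache (LRU->MRU): [berry grape]
  12. access melon: MISS, evict berry. Cache (LRU->MRU): [grape melon]
  13. access berry: MISS, evict grape. Cache (LRU->MRU): [melon berry]
  14. access melon: HIT. Cache (LRU->MRU): [berry melon]
  15. access grape: MISS, evict berry. Cache (LRU->MRU): [melon grape]
  16. access berry: MISS, evict melon. Cache (LRU->MRU): [grape berry]
  17. access jay: MISS, evict grape. Cache (LRU->MRU): [berry jay]
  18. access berry: HIT. Cache (LRU->MRU): [jay berry]
  19. access grape: MISS, evict jay. Cache (LRU->MRU): [berry grape]
  20. access grape: HIT. Cache (LRU->MRU): [berry grape]
  21. access berry: HIT. Cache (LRU->MRU): [grape berry]
  22. access grape: HIT. Cache (LRU->MRU): [berry grape]
  23. access jay: MISS, evict berry. Cache (LRU->MRU): [grape jay]
  24. access jay: HIT. Cache (LRU->MRU): [grape jay]
  25. access grape: HIT. Cache (LRU->MRU): [jay grape]
  26. access jay: HIT. Cache (LRU->MRU): [grape jay]
  27. access grape: HIT. Cache (LRU->MRU): [jay grape]
  28. access grape: HIT. Cache (LRU->MRU): [jay grape]
  29. access grape: HIT. Cache (LRU->MRU): [jay grape]
  30. access melon: MISS, evict jay. Cache (LRU->MRU): [grape melon]
  31. access berry: MISS, evict grape. Cache (LRU->MRU): [melon berry]
  32. access grape: MISS, evict melon. Cache (LRU->MRU): [berry grape]
  33. access melon: MISS, evict berry. Cache (LRU->MRU): [grape melon]
  34. access berry: MISS, evict grape. Cache (LRU->MRU): [melon berry]
  35. access berry: HIT. Cache (LRU->MRU): [melon berry]
  36. access jay: MISS, evict melon. Cache (LRU->MRU): [berry jay]
  37. access melon: MISS, evict berry. Cache (LRU->MRU): [jay melon]
  38. access melon: HIT. Cache (LRU->MRU): [jay melon]
  39. access grape: MISS, evict jay. Cache (LRU->MRU): [melon grape]
Total: 19 hits, 20 misses, 18 evictions

Answer: 18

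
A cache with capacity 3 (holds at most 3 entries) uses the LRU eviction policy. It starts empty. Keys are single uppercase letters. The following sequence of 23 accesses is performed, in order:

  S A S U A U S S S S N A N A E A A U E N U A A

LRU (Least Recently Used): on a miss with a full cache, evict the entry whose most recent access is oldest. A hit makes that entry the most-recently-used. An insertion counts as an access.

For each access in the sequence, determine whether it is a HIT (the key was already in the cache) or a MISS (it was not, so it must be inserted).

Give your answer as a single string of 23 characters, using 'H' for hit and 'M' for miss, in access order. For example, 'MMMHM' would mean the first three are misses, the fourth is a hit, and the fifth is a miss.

LRU simulation (capacity=3):
  1. access S: MISS. Cache (LRU->MRU): [S]
  2. access A: MISS. Cache (LRU->MRU): [S A]
  3. access S: HIT. Cache (LRU->MRU): [A S]
  4. access U: MISS. Cache (LRU->MRU): [A S U]
  5. access A: HIT. Cache (LRU->MRU): [S U A]
  6. access U: HIT. Cache (LRU->MRU): [S A U]
  7. access S: HIT. Cache (LRU->MRU): [A U S]
  8. access S: HIT. Cache (LRU->MRU): [A U S]
  9. access S: HIT. Cache (LRU->MRU): [A U S]
  10. access S: HIT. Cache (LRU->MRU): [A U S]
  11. access N: MISS, evict A. Cache (LRU->MRU): [U S N]
  12. access A: MISS, evict U. Cache (LRU->MRU): [S N A]
  13. access N: HIT. Cache (LRU->MRU): [S A N]
  14. access A: HIT. Cache (LRU->MRU): [S N A]
  15. access E: MISS, evict S. Cache (LRU->MRU): [N A E]
  16. access A: HIT. Cache (LRU->MRU): [N E A]
  17. access A: HIT. Cache (LRU->MRU): [N E A]
  18. access U: MISS, evict N. Cache (LRU->MRU): [E A U]
  19. access E: HIT. Cache (LRU->MRU): [A U E]
  20. access N: MISS, evict A. Cache (LRU->MRU): [U E N]
  21. access U: HIT. Cache (LRU->MRU): [E N U]
  22. access A: MISS, evict E. Cache (LRU->MRU): [N U A]
  23. access A: HIT. Cache (LRU->MRU): [N U A]
Total: 14 hits, 9 misses, 6 evictions

Answer: MMHMHHHHHHMMHHMHHMHMHMH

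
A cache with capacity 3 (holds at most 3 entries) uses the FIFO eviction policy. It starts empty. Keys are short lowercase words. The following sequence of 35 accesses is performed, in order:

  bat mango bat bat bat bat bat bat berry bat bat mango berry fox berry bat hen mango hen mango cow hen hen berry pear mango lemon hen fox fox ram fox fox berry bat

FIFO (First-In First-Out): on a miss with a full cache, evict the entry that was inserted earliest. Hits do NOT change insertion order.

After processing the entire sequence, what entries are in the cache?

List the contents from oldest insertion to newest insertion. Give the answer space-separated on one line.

FIFO simulation (capacity=3):
  1. access bat: MISS. Cache (old->new): [bat]
  2. access mango: MISS. Cache (old->new): [bat mango]
  3. access bat: HIT. Cache (old->new): [bat mango]
  4. access bat: HIT. Cache (old->new): [bat mango]
  5. access bat: HIT. Cache (old->new): [bat mango]
  6. access bat: HIT. Cache (old->new): [bat mango]
  7. access bat: HIT. Cache (old->new): [bat mango]
  8. access bat: HIT. Cache (old->new): [bat mango]
  9. access berry: MISS. Cache (old->new): [bat mango berry]
  10. access bat: HIT. Cache (old->new): [bat mango berry]
  11. access bat: HIT. Cache (old->new): [bat mango berry]
  12. access mango: HIT. Cache (old->new): [bat mango berry]
  13. access berry: HIT. Cache (old->new): [bat mango berry]
  14. access fox: MISS, evict bat. Cache (old->new): [mango berry fox]
  15. access berry: HIT. Cache (old->new): [mango berry fox]
  16. access bat: MISS, evict mango. Cache (old->new): [berry fox bat]
  17. access hen: MISS, evict berry. Cache (old->new): [fox bat hen]
  18. access mango: MISS, evict fox. Cache (old->new): [bat hen mango]
  19. access hen: HIT. Cache (old->new): [bat hen mango]
  20. access mango: HIT. Cache (old->new): [bat hen mango]
  21. access cow: MISS, evict bat. Cache (old->new): [hen mango cow]
  22. access hen: HIT. Cache (old->new): [hen mango cow]
  23. access hen: HIT. Cache (old->new): [hen mango cow]
  24. access berry: MISS, evict hen. Cache (old->new): [mango cow berry]
  25. access pear: MISS, evict mango. Cache (old->new): [cow berry pear]
  26. access mango: MISS, evict cow. Cache (old->new): [berry pear mango]
  27. access lemon: MISS, evict berry. Cache (old->new): [pear mango lemon]
  28. access hen: MISS, evict pear. Cache (old->new): [mango lemon hen]
  29. access fox: MISS, evict mango. Cache (old->new): [lemon hen fox]
  30. access fox: HIT. Cache (old->new): [lemon hen fox]
  31. access ram: MISS, evict lemon. Cache (old->new): [hen fox ram]
  32. access fox: HIT. Cache (old->new): [hen fox ram]
  33. access fox: HIT. Cache (old->new): [hen fox ram]
  34. access berry: MISS, evict hen. Cache (old->new): [fox ram berry]
  35. access bat: MISS, evict fox. Cache (old->new): [ram berry bat]
Total: 18 hits, 17 misses, 14 evictions

Answer: ram berry bat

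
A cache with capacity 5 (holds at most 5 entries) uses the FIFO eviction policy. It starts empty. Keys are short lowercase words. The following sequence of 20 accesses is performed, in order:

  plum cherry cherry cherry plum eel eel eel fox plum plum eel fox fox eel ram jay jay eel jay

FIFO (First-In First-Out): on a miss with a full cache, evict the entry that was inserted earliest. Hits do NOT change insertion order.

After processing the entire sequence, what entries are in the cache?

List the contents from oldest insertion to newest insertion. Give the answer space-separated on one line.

Answer: cherry eel fox ram jay

Derivation:
FIFO simulation (capacity=5):
  1. access plum: MISS. Cache (old->new): [plum]
  2. access cherry: MISS. Cache (old->new): [plum cherry]
  3. access cherry: HIT. Cache (old->new): [plum cherry]
  4. access cherry: HIT. Cache (old->new): [plum cherry]
  5. access plum: HIT. Cache (old->new): [plum cherry]
  6. access eel: MISS. Cache (old->new): [plum cherry eel]
  7. access eel: HIT. Cache (old->new): [plum cherry eel]
  8. access eel: HIT. Cache (old->new): [plum cherry eel]
  9. access fox: MISS. Cache (old->new): [plum cherry eel fox]
  10. access plum: HIT. Cache (old->new): [plum cherry eel fox]
  11. access plum: HIT. Cache (old->new): [plum cherry eel fox]
  12. access eel: HIT. Cache (old->new): [plum cherry eel fox]
  13. access fox: HIT. Cache (old->new): [plum cherry eel fox]
  14. access fox: HIT. Cache (old->new): [plum cherry eel fox]
  15. access eel: HIT. Cache (old->new): [plum cherry eel fox]
  16. access ram: MISS. Cache (old->new): [plum cherry eel fox ram]
  17. access jay: MISS, evict plum. Cache (old->new): [cherry eel fox ram jay]
  18. access jay: HIT. Cache (old->new): [cherry eel fox ram jay]
  19. access eel: HIT. Cache (old->new): [cherry eel fox ram jay]
  20. access jay: HIT. Cache (old->new): [cherry eel fox ram jay]
Total: 14 hits, 6 misses, 1 evictions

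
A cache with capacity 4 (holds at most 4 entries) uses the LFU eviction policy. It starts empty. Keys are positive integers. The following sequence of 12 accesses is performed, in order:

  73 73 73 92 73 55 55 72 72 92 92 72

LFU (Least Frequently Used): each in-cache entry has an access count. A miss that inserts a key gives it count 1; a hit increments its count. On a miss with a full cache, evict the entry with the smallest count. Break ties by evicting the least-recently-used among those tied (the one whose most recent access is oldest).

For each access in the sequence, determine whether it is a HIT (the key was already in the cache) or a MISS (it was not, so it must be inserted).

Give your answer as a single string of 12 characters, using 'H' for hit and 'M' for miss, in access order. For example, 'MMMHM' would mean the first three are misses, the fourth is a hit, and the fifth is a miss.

LFU simulation (capacity=4):
  1. access 73: MISS. Cache: [73(c=1)]
  2. access 73: HIT, count now 2. Cache: [73(c=2)]
  3. access 73: HIT, count now 3. Cache: [73(c=3)]
  4. access 92: MISS. Cache: [92(c=1) 73(c=3)]
  5. access 73: HIT, count now 4. Cache: [92(c=1) 73(c=4)]
  6. access 55: MISS. Cache: [92(c=1) 55(c=1) 73(c=4)]
  7. access 55: HIT, count now 2. Cache: [92(c=1) 55(c=2) 73(c=4)]
  8. access 72: MISS. Cache: [92(c=1) 72(c=1) 55(c=2) 73(c=4)]
  9. access 72: HIT, count now 2. Cache: [92(c=1) 55(c=2) 72(c=2) 73(c=4)]
  10. access 92: HIT, count now 2. Cache: [55(c=2) 72(c=2) 92(c=2) 73(c=4)]
  11. access 92: HIT, count now 3. Cache: [55(c=2) 72(c=2) 92(c=3) 73(c=4)]
  12. access 72: HIT, count now 3. Cache: [55(c=2) 92(c=3) 72(c=3) 73(c=4)]
Total: 8 hits, 4 misses, 0 evictions

Answer: MHHMHMHMHHHH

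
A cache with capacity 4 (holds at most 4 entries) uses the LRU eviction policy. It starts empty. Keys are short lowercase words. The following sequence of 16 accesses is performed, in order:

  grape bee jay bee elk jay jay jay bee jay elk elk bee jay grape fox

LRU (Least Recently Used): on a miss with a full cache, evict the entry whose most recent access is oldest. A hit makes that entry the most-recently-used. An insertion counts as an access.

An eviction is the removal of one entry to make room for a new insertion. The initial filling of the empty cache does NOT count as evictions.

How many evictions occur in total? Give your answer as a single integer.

Answer: 1

Derivation:
LRU simulation (capacity=4):
  1. access grape: MISS. Cache (LRU->MRU): [grape]
  2. access bee: MISS. Cache (LRU->MRU): [grape bee]
  3. access jay: MISS. Cache (LRU->MRU): [grape bee jay]
  4. access bee: HIT. Cache (LRU->MRU): [grape jay bee]
  5. access elk: MISS. Cache (LRU->MRU): [grape jay bee elk]
  6. access jay: HIT. Cache (LRU->MRU): [grape bee elk jay]
  7. access jay: HIT. Cache (LRU->MRU): [grape bee elk jay]
  8. access jay: HIT. Cache (LRU->MRU): [grape bee elk jay]
  9. access bee: HIT. Cache (LRU->MRU): [grape elk jay bee]
  10. access jay: HIT. Cache (LRU->MRU): [grape elk bee jay]
  11. access elk: HIT. Cache (LRU->MRU): [grape bee jay elk]
  12. access elk: HIT. Cache (LRU->MRU): [grape bee jay elk]
  13. access bee: HIT. Cache (LRU->MRU): [grape jay elk bee]
  14. access jay: HIT. Cache (LRU->MRU): [grape elk bee jay]
  15. access grape: HIT. Cache (LRU->MRU): [elk bee jay grape]
  16. access fox: MISS, evict elk. Cache (LRU->MRU): [bee jay grape fox]
Total: 11 hits, 5 misses, 1 evictions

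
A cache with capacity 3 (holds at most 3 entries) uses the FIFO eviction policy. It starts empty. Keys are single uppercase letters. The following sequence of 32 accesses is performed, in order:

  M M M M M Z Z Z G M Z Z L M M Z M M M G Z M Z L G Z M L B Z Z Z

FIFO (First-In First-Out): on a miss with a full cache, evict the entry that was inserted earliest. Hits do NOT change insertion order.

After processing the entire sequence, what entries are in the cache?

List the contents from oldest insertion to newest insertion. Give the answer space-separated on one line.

FIFO simulation (capacity=3):
  1. access M: MISS. Cache (old->new): [M]
  2. access M: HIT. Cache (old->new): [M]
  3. access M: HIT. Cache (old->new): [M]
  4. access M: HIT. Cache (old->new): [M]
  5. access M: HIT. Cache (old->new): [M]
  6. access Z: MISS. Cache (old->new): [M Z]
  7. access Z: HIT. Cache (old->new): [M Z]
  8. access Z: HIT. Cache (old->new): [M Z]
  9. access G: MISS. Cache (old->new): [M Z G]
  10. access M: HIT. Cache (old->new): [M Z G]
  11. access Z: HIT. Cache (old->new): [M Z G]
  12. access Z: HIT. Cache (old->new): [M Z G]
  13. access L: MISS, evict M. Cache (old->new): [Z G L]
  14. access M: MISS, evict Z. Cache (old->new): [G L M]
  15. access M: HIT. Cache (old->new): [G L M]
  16. access Z: MISS, evict G. Cache (old->new): [L M Z]
  17. access M: HIT. Cache (old->new): [L M Z]
  18. access M: HIT. Cache (old->new): [L M Z]
  19. access M: HIT. Cache (old->new): [L M Z]
  20. access G: MISS, evict L. Cache (old->new): [M Z G]
  21. access Z: HIT. Cache (old->new): [M Z G]
  22. access M: HIT. Cache (old->new): [M Z G]
  23. access Z: HIT. Cache (old->new): [M Z G]
  24. access L: MISS, evict M. Cache (old->new): [Z G L]
  25. access G: HIT. Cache (old->new): [Z G L]
  26. access Z: HIT. Cache (old->new): [Z G L]
  27. access M: MISS, evict Z. Cache (old->new): [G L M]
  28. access L: HIT. Cache (old->new): [G L M]
  29. access B: MISS, evict G. Cache (old->new): [L M B]
  30. access Z: MISS, evict L. Cache (old->new): [M B Z]
  31. access Z: HIT. Cache (old->new): [M B Z]
  32. access Z: HIT. Cache (old->new): [M B Z]
Total: 21 hits, 11 misses, 8 evictions

Answer: M B Z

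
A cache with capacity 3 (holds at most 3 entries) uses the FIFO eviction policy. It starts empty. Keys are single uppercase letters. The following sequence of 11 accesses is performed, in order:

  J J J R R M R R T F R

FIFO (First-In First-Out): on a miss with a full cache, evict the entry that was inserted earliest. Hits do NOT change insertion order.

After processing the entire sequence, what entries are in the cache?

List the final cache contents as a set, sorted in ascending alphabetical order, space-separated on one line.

Answer: F R T

Derivation:
FIFO simulation (capacity=3):
  1. access J: MISS. Cache (old->new): [J]
  2. access J: HIT. Cache (old->new): [J]
  3. access J: HIT. Cache (old->new): [J]
  4. access R: MISS. Cache (old->new): [J R]
  5. access R: HIT. Cache (old->new): [J R]
  6. access M: MISS. Cache (old->new): [J R M]
  7. access R: HIT. Cache (old->new): [J R M]
  8. access R: HIT. Cache (old->new): [J R M]
  9. access T: MISS, evict J. Cache (old->new): [R M T]
  10. access F: MISS, evict R. Cache (old->new): [M T F]
  11. access R: MISS, evict M. Cache (old->new): [T F R]
Total: 5 hits, 6 misses, 3 evictions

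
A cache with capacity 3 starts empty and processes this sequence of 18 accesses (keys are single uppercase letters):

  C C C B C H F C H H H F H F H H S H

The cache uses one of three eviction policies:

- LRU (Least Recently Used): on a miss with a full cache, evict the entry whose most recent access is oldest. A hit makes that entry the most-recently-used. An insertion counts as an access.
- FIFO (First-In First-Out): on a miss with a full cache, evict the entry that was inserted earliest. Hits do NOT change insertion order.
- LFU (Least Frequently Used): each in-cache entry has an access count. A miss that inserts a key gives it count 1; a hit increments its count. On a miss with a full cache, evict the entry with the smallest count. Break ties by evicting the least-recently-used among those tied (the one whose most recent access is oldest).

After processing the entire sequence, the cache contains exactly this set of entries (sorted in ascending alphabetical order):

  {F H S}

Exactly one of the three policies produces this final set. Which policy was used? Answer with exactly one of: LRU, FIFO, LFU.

Simulating under each policy and comparing final sets:
  LRU: final set = {F H S} -> MATCHES target
  FIFO: final set = {C H S} -> differs
  LFU: final set = {C H S} -> differs
Only LRU produces the target set.

Answer: LRU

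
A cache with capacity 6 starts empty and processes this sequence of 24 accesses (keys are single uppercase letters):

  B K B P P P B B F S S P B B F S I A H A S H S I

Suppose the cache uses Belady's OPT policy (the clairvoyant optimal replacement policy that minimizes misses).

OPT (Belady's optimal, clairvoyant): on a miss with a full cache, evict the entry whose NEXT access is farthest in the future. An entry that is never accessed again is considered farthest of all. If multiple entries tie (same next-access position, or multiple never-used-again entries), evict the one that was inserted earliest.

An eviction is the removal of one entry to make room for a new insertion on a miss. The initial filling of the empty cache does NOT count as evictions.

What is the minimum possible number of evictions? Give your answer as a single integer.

OPT (Belady) simulation (capacity=6):
  1. access B: MISS. Cache: [B]
  2. access K: MISS. Cache: [B K]
  3. access B: HIT. Next use of B: step 7. Cache: [B K]
  4. access P: MISS. Cache: [B K P]
  5. access P: HIT. Next use of P: step 6. Cache: [B K P]
  6. access P: HIT. Next use of P: step 12. Cache: [B K P]
  7. access B: HIT. Next use of B: step 8. Cache: [B K P]
  8. access B: HIT. Next use of B: step 13. Cache: [B K P]
  9. access F: MISS. Cache: [B K P F]
  10. access S: MISS. Cache: [B K P F S]
  11. access S: HIT. Next use of S: step 16. Cache: [B K P F S]
  12. access P: HIT. Next use of P: never. Cache: [B K P F S]
  13. access B: HIT. Next use of B: step 14. Cache: [B K P F S]
  14. access B: HIT. Next use of B: never. Cache: [B K P F S]
  15. access F: HIT. Next use of F: never. Cache: [B K P F S]
  16. access S: HIT. Next use of S: step 21. Cache: [B K P F S]
  17. access I: MISS. Cache: [B K P F S I]
  18. access A: MISS, evict B (next use: never). Cache: [K P F S I A]
  19. access H: MISS, evict K (next use: never). Cache: [P F S I A H]
  20. access A: HIT. Next use of A: never. Cache: [P F S I A H]
  21. access S: HIT. Next use of S: step 23. Cache: [P F S I A H]
  22. access H: HIT. Next use of H: never. Cache: [P F S I A H]
  23. access S: HIT. Next use of S: never. Cache: [P F S I A H]
  24. access I: HIT. Next use of I: never. Cache: [P F S I A H]
Total: 16 hits, 8 misses, 2 evictions

Answer: 2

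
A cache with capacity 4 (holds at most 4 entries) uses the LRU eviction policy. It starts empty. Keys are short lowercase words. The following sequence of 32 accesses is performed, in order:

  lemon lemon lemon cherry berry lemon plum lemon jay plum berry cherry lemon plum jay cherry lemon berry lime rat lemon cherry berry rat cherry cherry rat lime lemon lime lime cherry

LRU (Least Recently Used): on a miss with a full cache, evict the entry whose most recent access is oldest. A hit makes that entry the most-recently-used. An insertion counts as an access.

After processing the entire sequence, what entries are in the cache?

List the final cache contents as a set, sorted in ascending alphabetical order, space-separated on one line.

LRU simulation (capacity=4):
  1. access lemon: MISS. Cache (LRU->MRU): [lemon]
  2. access lemon: HIT. Cache (LRU->MRU): [lemon]
  3. access lemon: HIT. Cache (LRU->MRU): [lemon]
  4. access cherry: MISS. Cache (LRU->MRU): [lemon cherry]
  5. access berry: MISS. Cache (LRU->MRU): [lemon cherry berry]
  6. access lemon: HIT. Cache (LRU->MRU): [cherry berry lemon]
  7. access plum: MISS. Cache (LRU->MRU): [cherry berry lemon plum]
  8. access lemon: HIT. Cache (LRU->MRU): [cherry berry plum lemon]
  9. access jay: MISS, evict cherry. Cache (LRU->MRU): [berry plum lemon jay]
  10. access plum: HIT. Cache (LRU->MRU): [berry lemon jay plum]
  11. access berry: HIT. Cache (LRU->MRU): [lemon jay plum berry]
  12. access cherry: MISS, evict lemon. Cache (LRU->MRU): [jay plum berry cherry]
  13. access lemon: MISS, evict jay. Cache (LRU->MRU): [plum berry cherry lemon]
  14. access plum: HIT. Cache (LRU->MRU): [berry cherry lemon plum]
  15. access jay: MISS, evict berry. Cache (LRU->MRU): [cherry lemon plum jay]
  16. access cherry: HIT. Cache (LRU->MRU): [lemon plum jay cherry]
  17. access lemon: HIT. Cache (LRU->MRU): [plum jay cherry lemon]
  18. access berry: MISS, evict plum. Cache (LRU->MRU): [jay cherry lemon berry]
  19. access lime: MISS, evict jay. Cache (LRU->MRU): [cherry lemon berry lime]
  20. access rat: MISS, evict cherry. Cache (LRU->MRU): [lemon berry lime rat]
  21. access lemon: HIT. Cache (LRU->MRU): [berry lime rat lemon]
  22. access cherry: MISS, evict berry. Cache (LRU->MRU): [lime rat lemon cherry]
  23. access berry: MISS, evict lime. Cache (LRU->MRU): [rat lemon cherry berry]
  24. access rat: HIT. Cache (LRU->MRU): [lemon cherry berry rat]
  25. access cherry: HIT. Cache (LRU->MRU): [lemon berry rat cherry]
  26. access cherry: HIT. Cache (LRU->MRU): [lemon berry rat cherry]
  27. access rat: HIT. Cache (LRU->MRU): [lemon berry cherry rat]
  28. access lime: MISS, evict lemon. Cache (LRU->MRU): [berry cherry rat lime]
  29. access lemon: MISS, evict berry. Cache (LRU->MRU): [cherry rat lime lemon]
  30. access lime: HIT. Cache (LRU->MRU): [cherry rat lemon lime]
  31. access lime: HIT. Cache (LRU->MRU): [cherry rat lemon lime]
  32. access cherry: HIT. Cache (LRU->MRU): [rat lemon lime cherry]
Total: 17 hits, 15 misses, 11 evictions

Answer: cherry lemon lime rat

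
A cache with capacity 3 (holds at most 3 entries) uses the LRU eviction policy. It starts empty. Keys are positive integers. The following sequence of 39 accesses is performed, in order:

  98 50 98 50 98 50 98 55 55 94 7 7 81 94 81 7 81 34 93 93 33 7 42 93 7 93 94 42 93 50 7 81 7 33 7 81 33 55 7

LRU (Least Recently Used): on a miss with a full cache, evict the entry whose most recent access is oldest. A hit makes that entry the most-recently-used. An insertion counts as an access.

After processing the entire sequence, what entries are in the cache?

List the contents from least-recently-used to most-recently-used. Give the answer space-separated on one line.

Answer: 33 55 7

Derivation:
LRU simulation (capacity=3):
  1. access 98: MISS. Cache (LRU->MRU): [98]
  2. access 50: MISS. Cache (LRU->MRU): [98 50]
  3. access 98: HIT. Cache (LRU->MRU): [50 98]
  4. access 50: HIT. Cache (LRU->MRU): [98 50]
  5. access 98: HIT. Cache (LRU->MRU): [50 98]
  6. access 50: HIT. Cache (LRU->MRU): [98 50]
  7. access 98: HIT. Cache (LRU->MRU): [50 98]
  8. access 55: MISS. Cache (LRU->MRU): [50 98 55]
  9. access 55: HIT. Cache (LRU->MRU): [50 98 55]
  10. access 94: MISS, evict 50. Cache (LRU->MRU): [98 55 94]
  11. access 7: MISS, evict 98. Cache (LRU->MRU): [55 94 7]
  12. access 7: HIT. Cache (LRU->MRU): [55 94 7]
  13. access 81: MISS, evict 55. Cache (LRU->MRU): [94 7 81]
  14. access 94: HIT. Cache (LRU->MRU): [7 81 94]
  15. access 81: HIT. Cache (LRU->MRU): [7 94 81]
  16. access 7: HIT. Cache (LRU->MRU): [94 81 7]
  17. access 81: HIT. Cache (LRU->MRU): [94 7 81]
  18. access 34: MISS, evict 94. Cache (LRU->MRU): [7 81 34]
  19. access 93: MISS, evict 7. Cache (LRU->MRU): [81 34 93]
  20. access 93: HIT. Cache (LRU->MRU): [81 34 93]
  21. access 33: MISS, evict 81. Cache (LRU->MRU): [34 93 33]
  22. access 7: MISS, evict 34. Cache (LRU->MRU): [93 33 7]
  23. access 42: MISS, evict 93. Cache (LRU->MRU): [33 7 42]
  24. access 93: MISS, evict 33. Cache (LRU->MRU): [7 42 93]
  25. access 7: HIT. Cache (LRU->MRU): [42 93 7]
  26. access 93: HIT. Cache (LRU->MRU): [42 7 93]
  27. access 94: MISS, evict 42. Cache (LRU->MRU): [7 93 94]
  28. access 42: MISS, evict 7. Cache (LRU->MRU): [93 94 42]
  29. access 93: HIT. Cache (LRU->MRU): [94 42 93]
  30. access 50: MISS, evict 94. Cache (LRU->MRU): [42 93 50]
  31. access 7: MISS, evict 42. Cache (LRU->MRU): [93 50 7]
  32. access 81: MISS, evict 93. Cache (LRU->MRU): [50 7 81]
  33. access 7: HIT. Cache (LRU->MRU): [50 81 7]
  34. access 33: MISS, evict 50. Cache (LRU->MRU): [81 7 33]
  35. access 7: HIT. Cache (LRU->MRU): [81 33 7]
  36. access 81: HIT. Cache (LRU->MRU): [33 7 81]
  37. access 33: HIT. Cache (LRU->MRU): [7 81 33]
  38. access 55: MISS, evict 7. Cache (LRU->MRU): [81 33 55]
  39. access 7: MISS, evict 81. Cache (LRU->MRU): [33 55 7]
Total: 19 hits, 20 misses, 17 evictions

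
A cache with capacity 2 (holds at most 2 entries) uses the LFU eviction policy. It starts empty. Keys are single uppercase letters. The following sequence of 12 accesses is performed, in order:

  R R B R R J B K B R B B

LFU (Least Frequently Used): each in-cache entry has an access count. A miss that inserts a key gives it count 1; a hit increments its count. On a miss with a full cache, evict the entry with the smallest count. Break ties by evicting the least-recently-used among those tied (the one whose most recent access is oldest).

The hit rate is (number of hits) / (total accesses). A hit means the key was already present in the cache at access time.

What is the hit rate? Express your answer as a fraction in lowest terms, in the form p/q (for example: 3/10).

Answer: 1/2

Derivation:
LFU simulation (capacity=2):
  1. access R: MISS. Cache: [R(c=1)]
  2. access R: HIT, count now 2. Cache: [R(c=2)]
  3. access B: MISS. Cache: [B(c=1) R(c=2)]
  4. access R: HIT, count now 3. Cache: [B(c=1) R(c=3)]
  5. access R: HIT, count now 4. Cache: [B(c=1) R(c=4)]
  6. access J: MISS, evict B(c=1). Cache: [J(c=1) R(c=4)]
  7. access B: MISS, evict J(c=1). Cache: [B(c=1) R(c=4)]
  8. access K: MISS, evict B(c=1). Cache: [K(c=1) R(c=4)]
  9. access B: MISS, evict K(c=1). Cache: [B(c=1) R(c=4)]
  10. access R: HIT, count now 5. Cache: [B(c=1) R(c=5)]
  11. access B: HIT, count now 2. Cache: [B(c=2) R(c=5)]
  12. access B: HIT, count now 3. Cache: [B(c=3) R(c=5)]
Total: 6 hits, 6 misses, 4 evictions

Hit rate = 6/12 = 1/2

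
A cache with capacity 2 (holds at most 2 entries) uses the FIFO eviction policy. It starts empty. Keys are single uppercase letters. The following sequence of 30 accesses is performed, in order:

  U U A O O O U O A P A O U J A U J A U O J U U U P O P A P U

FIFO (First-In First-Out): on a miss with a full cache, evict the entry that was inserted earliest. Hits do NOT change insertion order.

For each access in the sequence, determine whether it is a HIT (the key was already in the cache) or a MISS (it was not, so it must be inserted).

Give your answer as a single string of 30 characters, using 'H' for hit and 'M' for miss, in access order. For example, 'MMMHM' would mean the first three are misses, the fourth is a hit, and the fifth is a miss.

Answer: MHMMHHMHMMHMMMMMMMMMMMHHMMHMMM

Derivation:
FIFO simulation (capacity=2):
  1. access U: MISS. Cache (old->new): [U]
  2. access U: HIT. Cache (old->new): [U]
  3. access A: MISS. Cache (old->new): [U A]
  4. access O: MISS, evict U. Cache (old->new): [A O]
  5. access O: HIT. Cache (old->new): [A O]
  6. access O: HIT. Cache (old->new): [A O]
  7. access U: MISS, evict A. Cache (old->new): [O U]
  8. access O: HIT. Cache (old->new): [O U]
  9. access A: MISS, evict O. Cache (old->new): [U A]
  10. access P: MISS, evict U. Cache (old->new): [A P]
  11. access A: HIT. Cache (old->new): [A P]
  12. access O: MISS, evict A. Cache (old->new): [P O]
  13. access U: MISS, evict P. Cache (old->new): [O U]
  14. access J: MISS, evict O. Cache (old->new): [U J]
  15. access A: MISS, evict U. Cache (old->new): [J A]
  16. access U: MISS, evict J. Cache (old->new): [A U]
  17. access J: MISS, evict A. Cache (old->new): [U J]
  18. access A: MISS, evict U. Cache (old->new): [J A]
  19. access U: MISS, evict J. Cache (old->new): [A U]
  20. access O: MISS, evict A. Cache (old->new): [U O]
  21. access J: MISS, evict U. Cache (old->new): [O J]
  22. access U: MISS, evict O. Cache (old->new): [J U]
  23. access U: HIT. Cache (old->new): [J U]
  24. access U: HIT. Cache (old->new): [J U]
  25. access P: MISS, evict J. Cache (old->new): [U P]
  26. access O: MISS, evict U. Cache (old->new): [P O]
  27. access P: HIT. Cache (old->new): [P O]
  28. access A: MISS, evict P. Cache (old->new): [O A]
  29. access P: MISS, evict O. Cache (old->new): [A P]
  30. access U: MISS, evict A. Cache (old->new): [P U]
Total: 8 hits, 22 misses, 20 evictions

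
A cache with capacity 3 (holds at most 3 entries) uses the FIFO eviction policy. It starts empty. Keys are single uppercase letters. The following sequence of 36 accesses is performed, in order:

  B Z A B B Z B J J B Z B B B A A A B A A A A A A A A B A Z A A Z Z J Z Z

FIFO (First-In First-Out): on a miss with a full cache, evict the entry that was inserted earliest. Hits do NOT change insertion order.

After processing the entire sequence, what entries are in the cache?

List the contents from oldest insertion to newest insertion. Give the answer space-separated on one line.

Answer: Z A J

Derivation:
FIFO simulation (capacity=3):
  1. access B: MISS. Cache (old->new): [B]
  2. access Z: MISS. Cache (old->new): [B Z]
  3. access A: MISS. Cache (old->new): [B Z A]
  4. access B: HIT. Cache (old->new): [B Z A]
  5. access B: HIT. Cache (old->new): [B Z A]
  6. access Z: HIT. Cache (old->new): [B Z A]
  7. access B: HIT. Cache (old->new): [B Z A]
  8. access J: MISS, evict B. Cache (old->new): [Z A J]
  9. access J: HIT. Cache (old->new): [Z A J]
  10. access B: MISS, evict Z. Cache (old->new): [A J B]
  11. access Z: MISS, evict A. Cache (old->new): [J B Z]
  12. access B: HIT. Cache (old->new): [J B Z]
  13. access B: HIT. Cache (old->new): [J B Z]
  14. access B: HIT. Cache (old->new): [J B Z]
  15. access A: MISS, evict J. Cache (old->new): [B Z A]
  16. access A: HIT. Cache (old->new): [B Z A]
  17. access A: HIT. Cache (old->new): [B Z A]
  18. access B: HIT. Cache (old->new): [B Z A]
  19. access A: HIT. Cache (old->new): [B Z A]
  20. access A: HIT. Cache (old->new): [B Z A]
  21. access A: HIT. Cache (old->new): [B Z A]
  22. access A: HIT. Cache (old->new): [B Z A]
  23. access A: HIT. Cache (old->new): [B Z A]
  24. access A: HIT. Cache (old->new): [B Z A]
  25. access A: HIT. Cache (old->new): [B Z A]
  26. access A: HIT. Cache (old->new): [B Z A]
  27. access B: HIT. Cache (old->new): [B Z A]
  28. access A: HIT. Cache (old->new): [B Z A]
  29. access Z: HIT. Cache (old->new): [B Z A]
  30. access A: HIT. Cache (old->new): [B Z A]
  31. access A: HIT. Cache (old->new): [B Z A]
  32. access Z: HIT. Cache (old->new): [B Z A]
  33. access Z: HIT. Cache (old->new): [B Z A]
  34. access J: MISS, evict B. Cache (old->new): [Z A J]
  35. access Z: HIT. Cache (old->new): [Z A J]
  36. access Z: HIT. Cache (old->new): [Z A J]
Total: 28 hits, 8 misses, 5 evictions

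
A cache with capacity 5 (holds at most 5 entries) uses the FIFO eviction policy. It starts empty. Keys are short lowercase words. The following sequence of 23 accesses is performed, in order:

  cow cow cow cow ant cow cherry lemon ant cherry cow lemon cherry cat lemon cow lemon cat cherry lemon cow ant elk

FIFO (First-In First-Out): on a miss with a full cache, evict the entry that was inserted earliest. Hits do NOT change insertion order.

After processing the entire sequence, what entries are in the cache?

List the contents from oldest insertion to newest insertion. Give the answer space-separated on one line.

Answer: ant cherry lemon cat elk

Derivation:
FIFO simulation (capacity=5):
  1. access cow: MISS. Cache (old->new): [cow]
  2. access cow: HIT. Cache (old->new): [cow]
  3. access cow: HIT. Cache (old->new): [cow]
  4. access cow: HIT. Cache (old->new): [cow]
  5. access ant: MISS. Cache (old->new): [cow ant]
  6. access cow: HIT. Cache (old->new): [cow ant]
  7. access cherry: MISS. Cache (old->new): [cow ant cherry]
  8. access lemon: MISS. Cache (old->new): [cow ant cherry lemon]
  9. access ant: HIT. Cache (old->new): [cow ant cherry lemon]
  10. access cherry: HIT. Cache (old->new): [cow ant cherry lemon]
  11. access cow: HIT. Cache (old->new): [cow ant cherry lemon]
  12. access lemon: HIT. Cache (old->new): [cow ant cherry lemon]
  13. access cherry: HIT. Cache (old->new): [cow ant cherry lemon]
  14. access cat: MISS. Cache (old->new): [cow ant cherry lemon cat]
  15. access lemon: HIT. Cache (old->new): [cow ant cherry lemon cat]
  16. access cow: HIT. Cache (old->new): [cow ant cherry lemon cat]
  17. access lemon: HIT. Cache (old->new): [cow ant cherry lemon cat]
  18. access cat: HIT. Cache (old->new): [cow ant cherry lemon cat]
  19. access cherry: HIT. Cache (old->new): [cow ant cherry lemon cat]
  20. access lemon: HIT. Cache (old->new): [cow ant cherry lemon cat]
  21. access cow: HIT. Cache (old->new): [cow ant cherry lemon cat]
  22. access ant: HIT. Cache (old->new): [cow ant cherry lemon cat]
  23. access elk: MISS, evict cow. Cache (old->new): [ant cherry lemon cat elk]
Total: 17 hits, 6 misses, 1 evictions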